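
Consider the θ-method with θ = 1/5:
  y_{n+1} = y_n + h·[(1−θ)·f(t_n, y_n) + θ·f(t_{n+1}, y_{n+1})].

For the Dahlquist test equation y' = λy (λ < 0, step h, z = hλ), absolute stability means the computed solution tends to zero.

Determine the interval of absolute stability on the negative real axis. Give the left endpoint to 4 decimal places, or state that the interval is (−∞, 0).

z∈(-3.3333,0).

On y'=λy, z=hλ:
  y_{n+1} = y_n + z·[4/5·y_n + 1/5·y_{n+1}] ⇒ (1 − 1/5z)y_{n+1} = (1 + 4/5z)y_n
  ⇒ R(z) = (1 + 4/5z)/(1 − 1/5z).

Solve |R(x)|<1 on ℝ⁻.
x=-1.23: |R|=0.0128
R=−1: 1+4/5x = −1+1/5x ⇒ -3/5x=2 ⇒ x=2/(-3/5)=-3.3333
Confirm numerically:
  x=-3.305: |R|=0.98977 <1
  x=-2.804: |R|=0.79651 <1
  x=-2.477: |R|=0.65641 <1
  x=-1.579: |R|=0.20003 <1
  x=-3.617: |R|=1.09876 >1
  x=-3.568: |R|=1.08217 >1
Interval (-3.3333, 0).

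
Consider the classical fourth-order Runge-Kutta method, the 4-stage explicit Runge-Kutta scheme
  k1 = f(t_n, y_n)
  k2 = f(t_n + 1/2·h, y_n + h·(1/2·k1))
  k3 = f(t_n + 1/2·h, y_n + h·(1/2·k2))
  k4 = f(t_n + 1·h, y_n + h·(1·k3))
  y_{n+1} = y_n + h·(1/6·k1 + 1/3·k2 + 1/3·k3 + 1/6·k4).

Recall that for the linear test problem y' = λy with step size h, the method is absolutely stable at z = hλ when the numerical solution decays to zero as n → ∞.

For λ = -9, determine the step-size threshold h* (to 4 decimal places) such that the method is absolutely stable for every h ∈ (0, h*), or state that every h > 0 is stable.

(-2.7853,0); λ=-9 ⇒ h* = 0.3095.

On y'=λy, z=hλ:
  order 4, 4-stage ⇒ R(z)=1+z+z^2/2+z^3/6+z^4/24
  (e.g. R(-0.46)=0.63144, |R|=0.63144)

Find x<0 with |R(x)|<1.
x=-0.46: |R|=0.6314
|R(-1.59)|=0.2704 |R(-1.55)|=0.2711 |R(-1.07)|=0.3529
Bisect:
  x_lo=-3.0975 |R|=1.5821  x_hi=-0.3207 |R|=0.7257
  mid=-1.70909 |R|=0.27487 →hi
  mid=-2.40328 |R|=0.56111 →hi
  mid=-2.75037 |R|=0.94861 →hi
  mid=-2.92392 |R|=1.22992 →lo
  mid=-2.83714 |R|=1.08103 →lo
  mid=-2.79376 |R|=1.01283 →lo
  mid=-2.77206 |R|=0.98024 →hi
  mid=-2.78291 |R|=0.99641 →hi
  mid=-2.78833 |R|=1.00459 →lo
  ...
  [-2.78545,-2.78528] ⇒ x*=-2.7853
Stable set (-2.7853, 0).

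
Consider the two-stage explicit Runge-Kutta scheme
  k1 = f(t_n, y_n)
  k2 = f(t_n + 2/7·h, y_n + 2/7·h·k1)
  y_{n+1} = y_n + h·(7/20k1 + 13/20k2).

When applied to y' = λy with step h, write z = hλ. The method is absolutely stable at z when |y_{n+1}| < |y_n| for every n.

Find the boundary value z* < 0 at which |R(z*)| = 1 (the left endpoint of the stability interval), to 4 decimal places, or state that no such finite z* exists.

left endpoint -5.3846.

With y'=λy (z=hλ):
  k1=λy_n ⇒ h·k1=z·y_n;  k2=λ(1+2/7z)y_n ⇒ h·k2=z(1+2/7z)y_n
  y_{n+1}/y_n = 1 + 7/20z + 13/20z(1+2/7z) = 1 + z + 13/70z²
  Hence R(z) = 1 + z + 13/70z².

Find x<0 with |R(x)|<1.
x=-1.39: |R|=0.0312
R=1: x+13/70x²=0 ⇒ x=−70/13=-5.3846; min R=1−1/(4·13/70)=-0.3462>−1
Confirm numerically:
  x=-3.098: |R|=0.31559 <1
  x=-2.971: |R|=0.33173 <1
  x=-2.236: |R|=0.30749 <1
  x=-5.780: |R|=1.42442 >1
  x=-5.701: |R|=1.33497 >1
  x=-5.494: |R|=1.11161 >1
Stable set (-5.3846, 0).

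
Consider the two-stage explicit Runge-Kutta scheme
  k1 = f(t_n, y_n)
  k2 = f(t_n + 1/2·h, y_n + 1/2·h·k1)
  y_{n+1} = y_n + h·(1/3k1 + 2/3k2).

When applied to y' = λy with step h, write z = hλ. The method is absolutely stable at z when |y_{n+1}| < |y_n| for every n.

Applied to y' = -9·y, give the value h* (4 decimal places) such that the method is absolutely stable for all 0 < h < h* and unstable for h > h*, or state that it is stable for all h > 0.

With y'=λy (z=hλ):
  k1=λy_n ⇒ h·k1=z·y_n;  k2=λ(1+1/2z)y_n ⇒ h·k2=z(1+1/2z)y_n
  y_{n+1}/y_n = 1 + 1/3z + 2/3z(1+1/2z) = 1 + z + 1/3z²
  Hence R(z) = 1 + z + 1/3z².

Boundary: |R(x)|=1, x<0.
x=-0.75: |R|=0.4375
R=1: x+1/3x²=0 ⇒ x=−3=-3.0000; min R=1−1/(4·1/3)=0.2500>−1
Confirm numerically:
  x=-2.798: |R|=0.81160 <1
  x=-2.071: |R|=0.35868 <1
  x=-2.009: |R|=0.33636 <1
  x=-3.287: |R|=1.31446 >1
  x=-3.262: |R|=1.28488 >1
Interval (-3.0000, 0).

(-3.0000,0); λ=-9 ⇒ h* = (3)/9 = 0.3333.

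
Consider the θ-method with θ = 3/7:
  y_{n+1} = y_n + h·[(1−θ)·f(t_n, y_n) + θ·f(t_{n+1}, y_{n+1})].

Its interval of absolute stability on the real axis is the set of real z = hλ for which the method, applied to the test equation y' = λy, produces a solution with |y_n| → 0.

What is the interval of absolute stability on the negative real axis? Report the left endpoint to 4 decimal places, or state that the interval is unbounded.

With y'=λy (z=hλ):
  y_{n+1} = y_n + z·[4/7·y_n + 3/7·y_{n+1}] ⇒ (1 − 3/7z)y_{n+1} = (1 + 4/7z)y_n
  R(z) = (1 + 4/7z)/(1 − 3/7z).

Need |R(x)|<1, x<0.
x=-0.78: |R|=0.4154
R=−1: 1+4/7x = −1+3/7x ⇒ -1/7x=2 ⇒ x=2/(-1/7)=-14.0000
Confirm numerically:
  x=-13.443: |R|=0.98823 <1
  x=-12.581: |R|=0.96829 <1
  x=-9.561: |R|=0.87560 <1
  x=-7.440: |R|=0.77626 <1
  x=-14.368: |R|=1.00734 >1
  x=-14.197: |R|=1.00397 >1
  x=-14.106: |R|=1.00215 >1
Interval (-14.0000, 0).

z∈(-14.0000,0).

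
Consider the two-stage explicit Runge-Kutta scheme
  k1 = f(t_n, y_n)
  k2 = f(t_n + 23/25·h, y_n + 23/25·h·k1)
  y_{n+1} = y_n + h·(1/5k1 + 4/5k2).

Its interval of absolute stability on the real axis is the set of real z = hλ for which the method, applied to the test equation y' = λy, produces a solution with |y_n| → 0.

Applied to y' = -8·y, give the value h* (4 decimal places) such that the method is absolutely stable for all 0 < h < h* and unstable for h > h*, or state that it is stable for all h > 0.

(-1.3587,0); λ=-8 ⇒ h* = (125/92)/8 = 0.1698.

With y'=λy (z=hλ):
  k1=λy_n ⇒ h·k1=z·y_n;  k2=λ(1+23/25z)y_n ⇒ h·k2=z(1+23/25z)y_n
  y_{n+1}/y_n = 1 + 1/5z + 4/5z(1+23/25z) = 1 + z + 92/125z²
  so R(z) = 1 + z + 92/125z².

Boundary: |R(x)|=1, x<0.
x=-1.57: |R|=1.2442
R=1: x+92/125x²=0 ⇒ x=−125/92=-1.3587; min R=1−1/(4·92/125)=0.6603>−1
Confirm numerically:
  x=-1.131: |R|=0.81046 <1
  x=-0.994: |R|=0.73319 <1
  x=-0.914: |R|=0.70085 <1
  x=-1.745: |R|=1.49614 >1
  x=-1.511: |R|=1.16938 >1
  x=-1.403: |R|=1.04575 >1
Stable set (-1.3587, 0).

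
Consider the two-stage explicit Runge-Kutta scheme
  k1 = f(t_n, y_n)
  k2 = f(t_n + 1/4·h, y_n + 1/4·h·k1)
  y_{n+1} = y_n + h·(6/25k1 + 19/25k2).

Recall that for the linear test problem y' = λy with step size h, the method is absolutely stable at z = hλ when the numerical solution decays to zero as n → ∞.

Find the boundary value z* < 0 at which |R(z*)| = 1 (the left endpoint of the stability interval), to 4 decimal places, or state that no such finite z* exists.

left endpoint -5.2632.

Test eqn y'=λy, z=hλ:
  k1=λy_n ⇒ h·k1=z·y_n;  k2=λ(1+1/4z)y_n ⇒ h·k2=z(1+1/4z)y_n
  y_{n+1}/y_n = 1 + 6/25z + 19/25z(1+1/4z) = 1 + z + 19/100z²
  ⇒ R(z) = 1 + z + 19/100z².

Solve |R(x)|<1 on ℝ⁻.
x=-1.67: |R|=0.1401
R=1: x+19/100x²=0 ⇒ x=−100/19=-5.2632; min R=1−1/(4·19/100)=-0.3158>−1
Confirm numerically:
  x=-3.512: |R|=0.16851 <1
  x=-3.373: |R|=0.21135 <1
  x=-2.504: |R|=0.31270 <1
  x=-2.421: |R|=0.30736 <1
  x=-5.357: |R|=1.09552 >1
  x=-5.344: |R|=1.08208 >1
  x=-5.320: |R|=1.05746 >1
So |R|<1 on (-5.2632, 0).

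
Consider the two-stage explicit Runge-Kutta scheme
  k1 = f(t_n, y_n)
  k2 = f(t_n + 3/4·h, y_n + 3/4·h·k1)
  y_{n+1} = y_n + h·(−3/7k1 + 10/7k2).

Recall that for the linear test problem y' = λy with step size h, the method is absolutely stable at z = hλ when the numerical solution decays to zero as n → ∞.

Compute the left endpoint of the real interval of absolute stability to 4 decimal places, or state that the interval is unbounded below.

left endpoint -0.9333.

With y'=λy (z=hλ):
  k1=λy_n ⇒ h·k1=z·y_n;  k2=λ(1+3/4z)y_n ⇒ h·k2=z(1+3/4z)y_n
  y_{n+1}/y_n = 1 − 3/7z + 10/7z(1+3/4z) = 1 + z + 15/14z²
  so R(z) = 1 + z + 15/14z².

Boundary: |R(x)|=1, x<0.
x=-1.79: |R|=2.6430
R=1: x+15/14x²=0 ⇒ x=−14/15=-0.9333; min R=1−1/(4·15/14)=0.7667>−1
Confirm numerically:
  x=-0.683: |R|=0.81681 <1
  x=-0.585: |R|=0.78167 <1
  x=-1.313: |R|=1.53411 >1
  x=-1.207: |R|=1.35391 >1
Stable set (-0.9333, 0).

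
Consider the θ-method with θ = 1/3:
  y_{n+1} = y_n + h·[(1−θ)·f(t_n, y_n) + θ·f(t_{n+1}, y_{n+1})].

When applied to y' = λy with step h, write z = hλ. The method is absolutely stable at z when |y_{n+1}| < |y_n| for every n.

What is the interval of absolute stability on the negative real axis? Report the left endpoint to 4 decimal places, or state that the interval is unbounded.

Test eqn y'=λy, z=hλ:
  y_{n+1} = y_n + z·[2/3·y_n + 1/3·y_{n+1}] ⇒ (1 − 1/3z)y_{n+1} = (1 + 2/3z)y_n
  R(z) = (1 + 2/3z)/(1 − 1/3z).

Boundary: |R(x)|=1, x<0.
x=-1.12: |R|=0.1845
R=−1: 1+2/3x = −1+1/3x ⇒ -1/3x=2 ⇒ x=2/(-1/3)=-6.0000
Confirm numerically:
  x=-4.427: |R|=0.78821 <1
  x=-3.545: |R|=0.62490 <1
  x=-3.463: |R|=0.60746 <1
  x=-2.745: |R|=0.43342 <1
  x=-6.419: |R|=1.04448 >1
  x=-6.364: |R|=1.03887 >1
  x=-6.037: |R|=1.00409 >1
So |R|<1 on (-6.0000, 0).

(-6.0000, 0).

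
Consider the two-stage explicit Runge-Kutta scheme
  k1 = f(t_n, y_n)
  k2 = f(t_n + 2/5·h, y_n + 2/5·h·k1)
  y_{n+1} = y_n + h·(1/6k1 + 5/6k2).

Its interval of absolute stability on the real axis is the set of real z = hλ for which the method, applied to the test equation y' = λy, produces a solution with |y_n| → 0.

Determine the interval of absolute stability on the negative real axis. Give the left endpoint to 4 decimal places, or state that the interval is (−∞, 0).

On y'=λy, z=hλ:
  k1=λy_n ⇒ h·k1=z·y_n;  k2=λ(1+2/5z)y_n ⇒ h·k2=z(1+2/5z)y_n
  y_{n+1}/y_n = 1 + 1/6z + 5/6z(1+2/5z) = 1 + z + 1/3z²
  Hence R(z) = 1 + z + 1/3z².

Need |R(x)|<1, x<0.
x=-0.64: |R|=0.4965
R=1: x+1/3x²=0 ⇒ x=−3=-3.0000; min R=1−1/(4·1/3)=0.2500>−1
Confirm numerically:
  x=-2.295: |R|=0.46067 <1
  x=-1.961: |R|=0.32084 <1
  x=-1.525: |R|=0.25021 <1
  x=-3.582: |R|=1.69491 >1
  x=-3.332: |R|=1.36874 >1
  x=-3.318: |R|=1.35171 >1
Interval (-3.0000, 0).

z∈(-3.0000,0).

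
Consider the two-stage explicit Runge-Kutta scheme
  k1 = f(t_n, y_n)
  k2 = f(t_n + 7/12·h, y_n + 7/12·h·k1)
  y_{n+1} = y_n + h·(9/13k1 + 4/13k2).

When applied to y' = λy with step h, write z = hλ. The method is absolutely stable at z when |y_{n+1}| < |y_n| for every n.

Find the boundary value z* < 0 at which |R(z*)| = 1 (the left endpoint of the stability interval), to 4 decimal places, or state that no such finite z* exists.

Test eqn y'=λy, z=hλ:
  k1=λy_n ⇒ h·k1=z·y_n;  k2=λ(1+7/12z)y_n ⇒ h·k2=z(1+7/12z)y_n
  y_{n+1}/y_n = 1 + 9/13z + 4/13z(1+7/12z) = 1 + z + 7/39z²
  ⇒ R(z) = 1 + z + 7/39z².

Need |R(x)|<1, x<0.
x=-1.57: |R|=0.1276
R=1: x+7/39x²=0 ⇒ x=−39/7=-5.5714; min R=1−1/(4·7/39)=-0.3929>−1
Confirm numerically:
  x=-5.028: |R|=0.50958 <1
  x=-3.613: |R|=0.27002 <1
  x=-3.567: |R|=0.28330 <1
  x=-2.840: |R|=0.39233 <1
  x=-6.025: |R|=1.49050 >1
  x=-5.793: |R|=1.23038 >1
Stable set (-5.5714, 0).

z* = -5.5714.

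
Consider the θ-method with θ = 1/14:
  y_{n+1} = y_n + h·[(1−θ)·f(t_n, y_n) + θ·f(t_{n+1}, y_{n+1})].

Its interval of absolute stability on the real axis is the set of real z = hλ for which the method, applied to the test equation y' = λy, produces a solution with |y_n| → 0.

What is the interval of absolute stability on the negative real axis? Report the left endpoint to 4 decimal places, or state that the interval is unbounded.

On y'=λy, z=hλ:
  y_{n+1} = y_n + z·[13/14·y_n + 1/14·y_{n+1}] ⇒ (1 − 1/14z)y_{n+1} = (1 + 13/14z)y_n
  ⇒ R(z) = (1 + 13/14z)/(1 − 1/14z).

Boundary: |R(x)|=1, x<0.
x=-0.74: |R|=0.2972
R=−1: 1+13/14x = −1+1/14x ⇒ -6/7x=2 ⇒ x=2/(-6/7)=-2.3333
Confirm numerically:
  x=-1.920: |R|=0.68844 <1
  x=-1.767: |R|=0.56897 <1
  x=-1.494: |R|=0.34994 <1
  x=-1.418: |R|=0.28759 <1
  x=-2.932: |R|=1.42429 >1
  x=-2.715: |R|=1.27401 >1
  x=-2.399: |R|=1.04805 >1
Stable set (-2.3333, 0).

z∈(-2.3333,0).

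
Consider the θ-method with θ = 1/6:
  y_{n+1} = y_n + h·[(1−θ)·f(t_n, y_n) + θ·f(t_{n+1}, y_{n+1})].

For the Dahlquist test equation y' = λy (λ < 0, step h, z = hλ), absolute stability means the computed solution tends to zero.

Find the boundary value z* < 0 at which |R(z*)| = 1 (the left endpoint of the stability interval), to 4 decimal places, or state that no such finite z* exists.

Test eqn y'=λy, z=hλ:
  y_{n+1} = y_n + z·[5/6·y_n + 1/6·y_{n+1}] ⇒ (1 − 1/6z)y_{n+1} = (1 + 5/6z)y_n
  R(z) = (1 + 5/6z)/(1 − 1/6z).

Need |R(x)|<1, x<0.
x=-1.32: |R|=0.0820
R=−1: 1+5/6x = −1+1/6x ⇒ -2/3x=2 ⇒ x=2/(-2/3)=-3.0000
Confirm numerically:
  x=-2.521: |R|=0.77514 <1
  x=-2.113: |R|=0.56268 <1
  x=-1.865: |R|=0.42276 <1
  x=-1.598: |R|=0.26191 <1
  x=-3.311: |R|=1.13361 >1
  x=-3.171: |R|=1.07458 >1
  x=-3.088: |R|=1.03873 >1
Stable set (-3.0000, 0).

z* = -3.0000.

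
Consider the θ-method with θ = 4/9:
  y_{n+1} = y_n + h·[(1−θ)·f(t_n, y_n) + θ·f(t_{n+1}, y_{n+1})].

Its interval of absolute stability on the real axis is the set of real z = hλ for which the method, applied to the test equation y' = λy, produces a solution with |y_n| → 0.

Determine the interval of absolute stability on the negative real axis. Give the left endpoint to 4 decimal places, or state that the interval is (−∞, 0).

(-18.0000, 0).

With y'=λy (z=hλ):
  y_{n+1} = y_n + z·[5/9·y_n + 4/9·y_{n+1}] ⇒ (1 − 4/9z)y_{n+1} = (1 + 5/9z)y_n
  so R(z) = (1 + 5/9z)/(1 − 4/9z).

Find x<0 with |R(x)|<1.
x=-1.03: |R|=0.2934
R=−1: 1+5/9x = −1+4/9x ⇒ -1/9x=2 ⇒ x=2/(-1/9)=-18.0000
Confirm numerically:
  x=-16.272: |R|=0.97668 <1
  x=-16.228: |R|=0.97603 <1
  x=-10.343: |R|=0.84799 <1
  x=-7.547: |R|=0.73326 <1
  x=-18.534: |R|=1.00642 >1
  x=-18.389: |R|=1.00471 >1
Stable set (-18.0000, 0).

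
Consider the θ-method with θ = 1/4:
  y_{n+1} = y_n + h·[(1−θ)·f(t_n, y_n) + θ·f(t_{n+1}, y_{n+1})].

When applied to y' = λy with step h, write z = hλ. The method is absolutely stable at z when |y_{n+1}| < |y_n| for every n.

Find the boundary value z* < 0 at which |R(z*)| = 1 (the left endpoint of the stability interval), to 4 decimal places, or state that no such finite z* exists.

z* = -4.0000.

Test eqn y'=λy, z=hλ:
  y_{n+1} = y_n + z·[3/4·y_n + 1/4·y_{n+1}] ⇒ (1 − 1/4z)y_{n+1} = (1 + 3/4z)y_n
  ⇒ R(z) = (1 + 3/4z)/(1 − 1/4z).

Solve |R(x)|<1 on ℝ⁻.
x=-1.17: |R|=0.0948
R=−1: 1+3/4x = −1+1/4x ⇒ -1/2x=2 ⇒ x=2/(-1/2)=-4.0000
Confirm numerically:
  x=-2.933: |R|=0.69220 <1
  x=-2.623: |R|=0.58418 <1
  x=-2.159: |R|=0.40218 <1
  x=-1.601: |R|=0.14337 <1
  x=-4.448: |R|=1.10606 >1
  x=-4.330: |R|=1.07923 >1
  x=-4.163: |R|=1.03994 >1
So |R|<1 on (-4.0000, 0).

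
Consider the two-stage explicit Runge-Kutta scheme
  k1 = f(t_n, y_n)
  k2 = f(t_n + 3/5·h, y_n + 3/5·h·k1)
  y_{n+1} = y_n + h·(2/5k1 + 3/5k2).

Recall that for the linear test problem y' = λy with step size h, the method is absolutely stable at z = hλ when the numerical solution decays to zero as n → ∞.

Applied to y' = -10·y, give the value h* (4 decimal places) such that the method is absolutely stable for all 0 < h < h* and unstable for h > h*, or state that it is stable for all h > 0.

Test eqn y'=λy, z=hλ:
  k1=λy_n ⇒ h·k1=z·y_n;  k2=λ(1+3/5z)y_n ⇒ h·k2=z(1+3/5z)y_n
  y_{n+1}/y_n = 1 + 2/5z + 3/5z(1+3/5z) = 1 + z + 9/25z²
  ⇒ R(z) = 1 + z + 9/25z².

Boundary: |R(x)|=1, x<0.
x=-1.11: |R|=0.3336
R=1: x+9/25x²=0 ⇒ x=−25/9=-2.7778; min R=1−1/(4·9/25)=0.3056>−1
Confirm numerically:
  x=-2.072: |R|=0.47355 <1
  x=-2.016: |R|=0.44713 <1
  x=-1.360: |R|=0.30586 <1
  x=-3.317: |R|=1.64390 >1
  x=-3.155: |R|=1.42845 >1
Interval (-2.7778, 0).

(-2.7778,0); λ=-10 ⇒ h* = (25/9)/10 = 0.2778.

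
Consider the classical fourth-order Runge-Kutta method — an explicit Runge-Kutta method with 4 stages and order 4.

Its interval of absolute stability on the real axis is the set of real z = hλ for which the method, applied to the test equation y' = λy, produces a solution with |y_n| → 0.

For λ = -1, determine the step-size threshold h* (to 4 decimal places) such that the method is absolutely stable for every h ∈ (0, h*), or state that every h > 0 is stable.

(-2.7853,0); λ=-1 ⇒ h* = 2.7853.

With y'=λy (z=hλ):
  order 4, 4-stage ⇒ R(z)=1+z+z^2/2+z^3/6+z^4/24
  (e.g. R(-0.54)=0.58310, |R|=0.58310)

Boundary: |R(x)|=1, x<0.
x=-0.54: |R|=0.5831
|R(-2.78)|=0.9920 |R(-2.64)|=0.8021 |R(-2.42)|=0.5752
Bisect:
  x_lo=-3.6231 |R|=3.1935  x_hi=-0.3798 |R|=0.6841
  mid=-2.00144 |R|=0.33381 →hi
  mid=-2.81228 |R|=1.04146 →lo
  mid=-2.40686 |R|=0.56409 →hi
  mid=-2.60957 |R|=0.76582 →hi
  mid=-2.71093 |R|=0.89355 →hi
  mid=-2.76160 |R|=0.96487 →hi
  mid=-2.78694 |R|=1.00249 →lo
  mid=-2.77427 |R|=0.98351 →hi
  mid=-2.78061 |R|=0.99296 →hi
  ...
  [-2.78536,-2.78516] ⇒ x*=-2.7853
Stable set (-2.7853, 0).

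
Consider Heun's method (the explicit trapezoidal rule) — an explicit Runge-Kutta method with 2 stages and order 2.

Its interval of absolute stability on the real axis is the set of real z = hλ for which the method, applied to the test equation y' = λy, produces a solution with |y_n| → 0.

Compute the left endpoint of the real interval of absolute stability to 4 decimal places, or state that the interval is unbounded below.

With y'=λy (z=hλ):
  order 2, 2-stage ⇒ R(z)=1+z+z^2/2
  (e.g. R(-1.5)=0.62500, |R|=0.62500)

Need |R(x)|<1, x<0.
x=-1.5: |R|=0.6250
|R(-2.12)|=1.1272 |R(-1.36)|=0.5648 |R(-1.33)|=0.5544
Bisect:
  x_lo=-2.8741 |R|=2.2561  x_hi=-0.2116 |R|=0.8108
  mid=-1.54286 |R|=0.64735 →hi
  mid=-2.20849 |R|=1.23022 →lo
  mid=-1.87568 |R|=0.88340 →hi
  mid=-2.04208 |R|=1.04297 →lo
  mid=-1.95888 |R|=0.95972 →hi
  mid=-2.00048 |R|=1.00048 →lo
  mid=-1.97968 |R|=0.97989 →hi
  mid=-1.99008 |R|=0.99013 →hi
  mid=-1.99528 |R|=0.99529 →hi
  ...
  [-2.00015,-1.99999] ⇒ x*=-2.0000
Stable set (-2.0000, 0).

left endpoint -2.0000.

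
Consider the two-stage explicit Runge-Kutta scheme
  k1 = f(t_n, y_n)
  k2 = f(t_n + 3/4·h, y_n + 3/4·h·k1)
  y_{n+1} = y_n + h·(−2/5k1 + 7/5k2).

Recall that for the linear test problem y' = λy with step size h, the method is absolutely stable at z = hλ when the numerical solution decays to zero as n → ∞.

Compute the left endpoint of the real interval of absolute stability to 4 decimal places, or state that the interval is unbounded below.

Set f=λy, z=hλ:
  k1=λy_n ⇒ h·k1=z·y_n;  k2=λ(1+3/4z)y_n ⇒ h·k2=z(1+3/4z)y_n
  y_{n+1}/y_n = 1 − 2/5z + 7/5z(1+3/4z) = 1 + z + 21/20z²
  ⇒ R(z) = 1 + z + 21/20z².

Boundary: |R(x)|=1, x<0.
x=-1.4: |R|=1.6580
R=1: x+21/20x²=0 ⇒ x=−20/21=-0.9524; min R=1−1/(4·21/20)=0.7619>−1
Confirm numerically:
  x=-0.644: |R|=0.79147 <1
  x=-0.493: |R|=0.76220 <1
  x=-0.479: |R|=0.76191 <1
  x=-1.403: |R|=1.66383 >1
  x=-1.282: |R|=1.44370 >1
  x=-1.176: |R|=1.27612 >1
Stable set (-0.9524, 0).

z* = -0.9524.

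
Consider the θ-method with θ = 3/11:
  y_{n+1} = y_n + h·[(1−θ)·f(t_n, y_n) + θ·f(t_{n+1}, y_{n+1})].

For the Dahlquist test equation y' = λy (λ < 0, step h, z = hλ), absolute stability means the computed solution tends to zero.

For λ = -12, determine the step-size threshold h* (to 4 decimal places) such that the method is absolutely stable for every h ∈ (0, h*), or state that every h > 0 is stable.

Test eqn y'=λy, z=hλ:
  y_{n+1} = y_n + z·[8/11·y_n + 3/11·y_{n+1}] ⇒ (1 − 3/11z)y_{n+1} = (1 + 8/11z)y_n
  so R(z) = (1 + 8/11z)/(1 − 3/11z).

Need |R(x)|<1, x<0.
x=-1.33: |R|=0.0240
R=−1: 1+8/11x = −1+3/11x ⇒ -5/11x=2 ⇒ x=2/(-5/11)=-4.4000
Confirm numerically:
  x=-4.265: |R|=0.97163 <1
  x=-4.000: |R|=0.91304 <1
  x=-3.451: |R|=0.77778 <1
  x=-3.367: |R|=0.75522 <1
  x=-4.838: |R|=1.08584 >1
  x=-4.492: |R|=1.01879 >1
  x=-4.436: |R|=1.00740 >1
Stable set (-4.4000, 0).

(-4.4000,0); λ=-12 ⇒ h* = (22/5)/12 = 0.3667.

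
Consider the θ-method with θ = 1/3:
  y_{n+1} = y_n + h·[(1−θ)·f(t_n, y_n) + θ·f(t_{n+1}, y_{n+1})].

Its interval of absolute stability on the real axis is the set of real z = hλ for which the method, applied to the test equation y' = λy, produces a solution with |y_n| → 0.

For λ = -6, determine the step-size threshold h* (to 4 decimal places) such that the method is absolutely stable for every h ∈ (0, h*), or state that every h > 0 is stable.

Set f=λy, z=hλ:
  y_{n+1} = y_n + z·[2/3·y_n + 1/3·y_{n+1}] ⇒ (1 − 1/3z)y_{n+1} = (1 + 2/3z)y_n
  ⇒ R(z) = (1 + 2/3z)/(1 − 1/3z).

Solve |R(x)|<1 on ℝ⁻.
x=-0.85: |R|=0.3377
R=−1: 1+2/3x = −1+1/3x ⇒ -1/3x=2 ⇒ x=2/(-1/3)=-6.0000
Confirm numerically:
  x=-5.699: |R|=0.96540 <1
  x=-5.076: |R|=0.88559 <1
  x=-3.384: |R|=0.59023 <1
  x=-3.064: |R|=0.51583 <1
  x=-6.513: |R|=1.05393 >1
  x=-6.338: |R|=1.03620 >1
So |R|<1 on (-6.0000, 0).

(-6.0000,0); λ=-6 ⇒ h* = (6)/6 = 1.0000.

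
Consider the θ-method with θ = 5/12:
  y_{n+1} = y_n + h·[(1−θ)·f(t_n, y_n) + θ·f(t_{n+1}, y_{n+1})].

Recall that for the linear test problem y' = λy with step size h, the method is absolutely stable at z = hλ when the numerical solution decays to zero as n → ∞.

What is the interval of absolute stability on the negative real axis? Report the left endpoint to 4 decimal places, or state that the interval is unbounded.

On y'=λy, z=hλ:
  y_{n+1} = y_n + z·[7/12·y_n + 5/12·y_{n+1}] ⇒ (1 − 5/12z)y_{n+1} = (1 + 7/12z)y_n
  so R(z) = (1 + 7/12z)/(1 − 5/12z).

Need |R(x)|<1, x<0.
x=-1.34: |R|=0.1401
R=−1: 1+7/12x = −1+5/12x ⇒ -1/6x=2 ⇒ x=2/(-1/6)=-12.0000
Confirm numerically:
  x=-10.386: |R|=0.94951 <1
  x=-8.598: |R|=0.87627 <1
  x=-7.343: |R|=0.80881 <1
  x=-5.899: |R|=0.70594 <1
  x=-12.450: |R|=1.01212 >1
  x=-12.247: |R|=1.00675 >1
Stable set (-12.0000, 0).

z∈(-12.0000,0).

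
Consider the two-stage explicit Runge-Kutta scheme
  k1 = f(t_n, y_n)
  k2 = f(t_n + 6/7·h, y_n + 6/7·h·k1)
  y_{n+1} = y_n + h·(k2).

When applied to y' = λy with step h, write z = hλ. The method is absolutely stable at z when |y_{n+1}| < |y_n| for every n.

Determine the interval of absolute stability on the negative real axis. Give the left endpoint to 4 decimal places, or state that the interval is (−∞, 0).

(-1.1667, 0).

On y'=λy, z=hλ:
  k1=λy_n ⇒ h·k1=z·y_n;  k2=λ(1+6/7z)y_n ⇒ h·k2=z(1+6/7z)y_n
  y_{n+1}/y_n = 1 + z(1+6/7z) = 1 + z + 6/7z²
  so R(z) = 1 + z + 6/7z².

Need |R(x)|<1, x<0.
x=-1.07: |R|=0.9113
R=1: x+6/7x²=0 ⇒ x=−7/6=-1.1667; min R=1−1/(4·6/7)=0.7083>−1
Confirm numerically:
  x=-1.011: |R|=0.86510 <1
  x=-0.655: |R|=0.71274 <1
  x=-0.643: |R|=0.71138 <1
  x=-0.477: |R|=0.71802 <1
  x=-1.702: |R|=1.78097 >1
  x=-1.344: |R|=1.20429 >1
Stable set (-1.1667, 0).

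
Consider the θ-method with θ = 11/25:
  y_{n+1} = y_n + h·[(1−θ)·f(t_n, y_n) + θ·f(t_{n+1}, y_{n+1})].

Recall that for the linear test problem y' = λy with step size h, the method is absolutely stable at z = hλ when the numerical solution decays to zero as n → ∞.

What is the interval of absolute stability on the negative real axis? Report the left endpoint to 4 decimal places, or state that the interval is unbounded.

Set f=λy, z=hλ:
  y_{n+1} = y_n + z·[14/25·y_n + 11/25·y_{n+1}] ⇒ (1 − 11/25z)y_{n+1} = (1 + 14/25z)y_n
  ⇒ R(z) = (1 + 14/25z)/(1 − 11/25z).

Find x<0 with |R(x)|<1.
x=-0.5: |R|=0.5902
R=−1: 1+14/25x = −1+11/25x ⇒ -3/25x=2 ⇒ x=2/(-3/25)=-16.6667
Confirm numerically:
  x=-14.567: |R|=0.96599 <1
  x=-11.105: |R|=0.88662 <1
  x=-9.514: |R|=0.83450 <1
  x=-9.071: |R|=0.81738 <1
  x=-17.246: |R|=1.00809 >1
  x=-16.848: |R|=1.00259 >1
So |R|<1 on (-16.6667, 0).

(-16.6667, 0).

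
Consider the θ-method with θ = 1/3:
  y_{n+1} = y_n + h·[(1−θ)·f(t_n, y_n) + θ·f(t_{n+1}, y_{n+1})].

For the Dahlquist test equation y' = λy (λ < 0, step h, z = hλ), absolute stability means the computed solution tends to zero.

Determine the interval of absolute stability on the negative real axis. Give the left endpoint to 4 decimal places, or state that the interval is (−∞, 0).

Set f=λy, z=hλ:
  y_{n+1} = y_n + z·[2/3·y_n + 1/3·y_{n+1}] ⇒ (1 − 1/3z)y_{n+1} = (1 + 2/3z)y_n
  so R(z) = (1 + 2/3z)/(1 − 1/3z).

Find x<0 with |R(x)|<1.
x=-0.87: |R|=0.3256
R=−1: 1+2/3x = −1+1/3x ⇒ -1/3x=2 ⇒ x=2/(-1/3)=-6.0000
Confirm numerically:
  x=-4.797: |R|=0.84571 <1
  x=-4.076: |R|=0.72809 <1
  x=-2.590: |R|=0.38998 <1
  x=-6.572: |R|=1.05976 >1
  x=-6.407: |R|=1.04327 >1
Stable set (-6.0000, 0).

(-6.0000, 0).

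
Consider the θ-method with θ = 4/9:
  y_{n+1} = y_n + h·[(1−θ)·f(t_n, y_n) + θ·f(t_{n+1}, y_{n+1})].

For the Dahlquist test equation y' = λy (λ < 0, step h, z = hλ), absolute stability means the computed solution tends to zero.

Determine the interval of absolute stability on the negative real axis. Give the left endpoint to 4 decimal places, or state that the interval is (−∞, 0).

With y'=λy (z=hλ):
  y_{n+1} = y_n + z·[5/9·y_n + 4/9·y_{n+1}] ⇒ (1 − 4/9z)y_{n+1} = (1 + 5/9z)y_n
  Hence R(z) = (1 + 5/9z)/(1 − 4/9z).

Boundary: |R(x)|=1, x<0.
x=-1: |R|=0.3077
R=−1: 1+5/9x = −1+4/9x ⇒ -1/9x=2 ⇒ x=2/(-1/9)=-18.0000
Confirm numerically:
  x=-16.353: |R|=0.97787 <1
  x=-13.784: |R|=0.93426 <1
  x=-11.641: |R|=0.88556 <1
  x=-7.688: |R|=0.74059 <1
  x=-18.591: |R|=1.00709 >1
  x=-18.518: |R|=1.00624 >1
  x=-18.347: |R|=1.00421 >1
Interval (-18.0000, 0).

z∈(-18.0000,0).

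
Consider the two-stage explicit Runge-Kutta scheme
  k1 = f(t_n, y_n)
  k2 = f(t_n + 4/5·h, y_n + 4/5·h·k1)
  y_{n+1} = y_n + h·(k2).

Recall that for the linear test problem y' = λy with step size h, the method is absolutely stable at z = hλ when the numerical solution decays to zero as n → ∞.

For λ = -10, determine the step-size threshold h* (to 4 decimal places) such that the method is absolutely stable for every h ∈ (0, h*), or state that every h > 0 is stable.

(-1.2500,0); λ=-10 ⇒ h* = (5/4)/10 = 0.1250.

Set f=λy, z=hλ:
  k1=λy_n ⇒ h·k1=z·y_n;  k2=λ(1+4/5z)y_n ⇒ h·k2=z(1+4/5z)y_n
  y_{n+1}/y_n = 1 + z(1+4/5z) = 1 + z + 4/5z²
  so R(z) = 1 + z + 4/5z².

Need |R(x)|<1, x<0.
x=-1.16: |R|=0.9165
R=1: x+4/5x²=0 ⇒ x=−5/4=-1.2500; min R=1−1/(4·4/5)=0.6875>−1
Confirm numerically:
  x=-0.751: |R|=0.70020 <1
  x=-0.750: |R|=0.70000 <1
  x=-0.720: |R|=0.69472 <1
  x=-1.581: |R|=1.41865 >1
  x=-1.483: |R|=1.27643 >1
  x=-1.392: |R|=1.15813 >1
Stable set (-1.2500, 0).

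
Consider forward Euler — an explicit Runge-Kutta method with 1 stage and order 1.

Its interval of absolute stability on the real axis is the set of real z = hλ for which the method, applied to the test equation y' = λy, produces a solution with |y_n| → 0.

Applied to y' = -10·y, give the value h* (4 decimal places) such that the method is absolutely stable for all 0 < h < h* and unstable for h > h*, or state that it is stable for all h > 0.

With y'=λy (z=hλ):
  order 1, 1-stage ⇒ R(z)=1+z
  (e.g. R(-1.48)=-0.48000, |R|=0.48000)

Boundary: |R(x)|=1, x<0.
x=-1.48: |R|=0.4800
|R(-2)|=1.0000 |R(-1.82)|=0.8200 |R(-1.29)|=0.2900
Bisect:
  x_lo=-2.8821 |R|=1.8821  x_hi=-0.1374 |R|=0.8626
  mid=-1.50974 |R|=0.50974 →hi
  mid=-2.19593 |R|=1.19593 →lo
  mid=-1.85284 |R|=0.85284 →hi
  mid=-2.02438 |R|=1.02438 →lo
  mid=-1.93861 |R|=0.93861 →hi
  mid=-1.98150 |R|=0.98150 →hi
  mid=-2.00294 |R|=1.00294 →lo
  mid=-1.99222 |R|=0.99222 →hi
  mid=-1.99758 |R|=0.99758 →hi
  ...
  [-2.00009,-1.99993] ⇒ x*=-2.0000
Interval (-2.0000, 0).

(-2.0000,0); λ=-10 ⇒ h* = 0.2000.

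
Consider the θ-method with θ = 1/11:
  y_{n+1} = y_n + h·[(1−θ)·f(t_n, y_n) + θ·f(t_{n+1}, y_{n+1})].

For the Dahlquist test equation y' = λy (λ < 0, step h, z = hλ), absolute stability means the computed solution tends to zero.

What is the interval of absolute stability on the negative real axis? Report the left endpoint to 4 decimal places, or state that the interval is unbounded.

Test eqn y'=λy, z=hλ:
  y_{n+1} = y_n + z·[10/11·y_n + 1/11·y_{n+1}] ⇒ (1 − 1/11z)y_{n+1} = (1 + 10/11z)y_n
  Hence R(z) = (1 + 10/11z)/(1 − 1/11z).

Find x<0 with |R(x)|<1.
x=-0.75: |R|=0.2979
R=−1: 1+10/11x = −1+1/11x ⇒ -9/11x=2 ⇒ x=2/(-9/11)=-2.4444
Confirm numerically:
  x=-1.807: |R|=0.55204 <1
  x=-1.478: |R|=0.30293 <1
  x=-1.408: |R|=0.24823 <1
  x=-1.099: |R|=0.00083 <1
  x=-2.853: |R|=1.26543 >1
  x=-2.625: |R|=1.11927 >1
Stable set (-2.4444, 0).

(-2.4444, 0).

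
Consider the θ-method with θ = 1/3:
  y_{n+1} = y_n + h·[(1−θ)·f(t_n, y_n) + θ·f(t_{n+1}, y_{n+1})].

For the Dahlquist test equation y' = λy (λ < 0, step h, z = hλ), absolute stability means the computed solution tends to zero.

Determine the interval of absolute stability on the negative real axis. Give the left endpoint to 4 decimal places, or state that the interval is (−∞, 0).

z∈(-6.0000,0).

On y'=λy, z=hλ:
  y_{n+1} = y_n + z·[2/3·y_n + 1/3·y_{n+1}] ⇒ (1 − 1/3z)y_{n+1} = (1 + 2/3z)y_n
  ⇒ R(z) = (1 + 2/3z)/(1 − 1/3z).

Find x<0 with |R(x)|<1.
x=-1.54: |R|=0.0176
R=−1: 1+2/3x = −1+1/3x ⇒ -1/3x=2 ⇒ x=2/(-1/3)=-6.0000
Confirm numerically:
  x=-5.381: |R|=0.92614 <1
  x=-4.710: |R|=0.83268 <1
  x=-4.680: |R|=0.82813 <1
  x=-3.887: |R|=0.69319 <1
  x=-6.379: |R|=1.04041 >1
  x=-6.239: |R|=1.02587 >1
Stable set (-6.0000, 0).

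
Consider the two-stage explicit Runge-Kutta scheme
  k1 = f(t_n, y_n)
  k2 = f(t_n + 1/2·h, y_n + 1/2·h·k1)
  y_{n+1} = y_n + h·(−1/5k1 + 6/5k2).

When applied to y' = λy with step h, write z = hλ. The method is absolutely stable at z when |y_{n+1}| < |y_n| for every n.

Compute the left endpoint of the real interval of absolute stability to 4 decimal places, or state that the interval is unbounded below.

On y'=λy, z=hλ:
  k1=λy_n ⇒ h·k1=z·y_n;  k2=λ(1+1/2z)y_n ⇒ h·k2=z(1+1/2z)y_n
  y_{n+1}/y_n = 1 − 1/5z + 6/5z(1+1/2z) = 1 + z + 3/5z²
  ⇒ R(z) = 1 + z + 3/5z².

Find x<0 with |R(x)|<1.
x=-0.65: |R|=0.6035
R=1: x+3/5x²=0 ⇒ x=−5/3=-1.6667; min R=1−1/(4·3/5)=0.5833>−1
Confirm numerically:
  x=-1.617: |R|=0.95181 <1
  x=-1.586: |R|=0.92324 <1
  x=-1.123: |R|=0.63368 <1
  x=-1.955: |R|=1.33822 >1
  x=-1.908: |R|=1.27628 >1
  x=-1.799: |R|=1.14284 >1
So |R|<1 on (-1.6667, 0).

left endpoint -1.6667.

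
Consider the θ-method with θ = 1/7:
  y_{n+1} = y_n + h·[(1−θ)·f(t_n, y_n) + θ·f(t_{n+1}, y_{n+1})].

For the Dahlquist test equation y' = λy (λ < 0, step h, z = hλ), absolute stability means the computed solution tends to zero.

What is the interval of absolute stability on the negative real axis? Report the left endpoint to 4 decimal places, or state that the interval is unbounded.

(-2.8000, 0).

Set f=λy, z=hλ:
  y_{n+1} = y_n + z·[6/7·y_n + 1/7·y_{n+1}] ⇒ (1 − 1/7z)y_{n+1} = (1 + 6/7z)y_n
  so R(z) = (1 + 6/7z)/(1 − 1/7z).

Need |R(x)|<1, x<0.
x=-1.23: |R|=0.0462
R=−1: 1+6/7x = −1+1/7x ⇒ -5/7x=2 ⇒ x=2/(-5/7)=-2.8000
Confirm numerically:
  x=-2.762: |R|=0.98054 <1
  x=-2.594: |R|=0.89264 <1
  x=-2.247: |R|=0.70098 <1
  x=-1.713: |R|=0.37622 <1
  x=-3.347: |R|=1.26433 >1
  x=-3.265: |R|=1.22650 >1
  x=-3.237: |R|=1.21344 >1
Stable set (-2.8000, 0).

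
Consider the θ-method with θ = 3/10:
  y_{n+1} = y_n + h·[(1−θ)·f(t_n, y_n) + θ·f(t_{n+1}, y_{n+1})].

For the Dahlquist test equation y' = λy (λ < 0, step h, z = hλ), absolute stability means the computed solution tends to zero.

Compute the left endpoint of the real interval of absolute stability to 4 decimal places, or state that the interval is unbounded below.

left endpoint -5.0000.

On y'=λy, z=hλ:
  y_{n+1} = y_n + z·[7/10·y_n + 3/10·y_{n+1}] ⇒ (1 − 3/10z)y_{n+1} = (1 + 7/10z)y_n
  R(z) = (1 + 7/10z)/(1 − 3/10z).

Solve |R(x)|<1 on ℝ⁻.
x=-0.77: |R|=0.3745
R=−1: 1+7/10x = −1+3/10x ⇒ -2/5x=2 ⇒ x=2/(-2/5)=-5.0000
Confirm numerically:
  x=-4.231: |R|=0.86445 <1
  x=-3.830: |R|=0.78222 <1
  x=-3.044: |R|=0.59105 <1
  x=-2.978: |R|=0.57283 <1
  x=-5.593: |R|=1.08858 >1
  x=-5.317: |R|=1.04886 >1
Interval (-5.0000, 0).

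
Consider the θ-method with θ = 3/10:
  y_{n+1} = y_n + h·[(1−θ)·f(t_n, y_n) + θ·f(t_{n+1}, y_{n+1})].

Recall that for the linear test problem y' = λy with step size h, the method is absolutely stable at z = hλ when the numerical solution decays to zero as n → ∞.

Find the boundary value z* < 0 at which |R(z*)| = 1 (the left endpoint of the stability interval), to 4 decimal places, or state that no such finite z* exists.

z* = -5.0000.

With y'=λy (z=hλ):
  y_{n+1} = y_n + z·[7/10·y_n + 3/10·y_{n+1}] ⇒ (1 − 3/10z)y_{n+1} = (1 + 7/10z)y_n
  R(z) = (1 + 7/10z)/(1 − 3/10z).

Solve |R(x)|<1 on ℝ⁻.
x=-0.66: |R|=0.4491
R=−1: 1+7/10x = −1+3/10x ⇒ -2/5x=2 ⇒ x=2/(-2/5)=-5.0000
Confirm numerically:
  x=-4.473: |R|=0.90999 <1
  x=-4.360: |R|=0.88908 <1
  x=-4.238: |R|=0.86581 <1
  x=-4.122: |R|=0.84298 <1
  x=-5.377: |R|=1.05771 >1
  x=-5.231: |R|=1.03596 >1
  x=-5.028: |R|=1.00446 >1
So |R|<1 on (-5.0000, 0).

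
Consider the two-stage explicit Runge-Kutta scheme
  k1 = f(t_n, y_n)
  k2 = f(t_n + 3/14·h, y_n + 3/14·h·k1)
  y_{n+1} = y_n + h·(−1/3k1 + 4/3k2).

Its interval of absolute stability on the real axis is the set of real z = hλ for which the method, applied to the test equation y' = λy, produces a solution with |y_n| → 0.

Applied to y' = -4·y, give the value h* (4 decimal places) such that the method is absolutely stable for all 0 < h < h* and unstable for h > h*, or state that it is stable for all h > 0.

(-3.5000,0); λ=-4 ⇒ h* = (7/2)/4 = 0.8750.

Set f=λy, z=hλ:
  k1=λy_n ⇒ h·k1=z·y_n;  k2=λ(1+3/14z)y_n ⇒ h·k2=z(1+3/14z)y_n
  y_{n+1}/y_n = 1 − 1/3z + 4/3z(1+3/14z) = 1 + z + 2/7z²
  ⇒ R(z) = 1 + z + 2/7z².

Boundary: |R(x)|=1, x<0.
x=-1.37: |R|=0.1663
R=1: x+2/7x²=0 ⇒ x=−7/2=-3.5000; min R=1−1/(4·2/7)=0.1250>−1
Confirm numerically:
  x=-3.307: |R|=0.81764 <1
  x=-2.600: |R|=0.33143 <1
  x=-2.062: |R|=0.15281 <1
  x=-2.023: |R|=0.14629 <1
  x=-3.929: |R|=1.48158 >1
  x=-3.545: |R|=1.04558 >1
So |R|<1 on (-3.5000, 0).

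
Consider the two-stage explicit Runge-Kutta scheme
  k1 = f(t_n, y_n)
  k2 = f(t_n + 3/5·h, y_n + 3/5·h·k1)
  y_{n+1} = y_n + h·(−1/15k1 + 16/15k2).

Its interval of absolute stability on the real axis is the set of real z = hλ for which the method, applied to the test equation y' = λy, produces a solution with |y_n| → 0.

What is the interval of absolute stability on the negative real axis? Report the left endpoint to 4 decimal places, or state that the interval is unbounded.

With y'=λy (z=hλ):
  k1=λy_n ⇒ h·k1=z·y_n;  k2=λ(1+3/5z)y_n ⇒ h·k2=z(1+3/5z)y_n
  y_{n+1}/y_n = 1 − 1/15z + 16/15z(1+3/5z) = 1 + z + 16/25z²
  ⇒ R(z) = 1 + z + 16/25z².

Need |R(x)|<1, x<0.
x=-1.42: |R|=0.8705
R=1: x+16/25x²=0 ⇒ x=−25/16=-1.5625; min R=1−1/(4·16/25)=0.6094>−1
Confirm numerically:
  x=-1.466: |R|=0.90946 <1
  x=-1.316: |R|=0.79239 <1
  x=-0.795: |R|=0.60950 <1
  x=-2.020: |R|=1.59146 >1
  x=-1.930: |R|=1.45394 >1
  x=-1.761: |R|=1.22372 >1
So |R|<1 on (-1.5625, 0).

z∈(-1.5625,0).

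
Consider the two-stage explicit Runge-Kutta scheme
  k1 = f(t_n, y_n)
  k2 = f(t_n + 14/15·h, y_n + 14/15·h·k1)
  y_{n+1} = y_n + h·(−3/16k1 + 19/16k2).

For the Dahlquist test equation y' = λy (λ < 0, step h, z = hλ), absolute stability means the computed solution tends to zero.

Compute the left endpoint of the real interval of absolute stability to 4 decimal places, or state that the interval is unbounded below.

left endpoint -0.9023.

On y'=λy, z=hλ:
  k1=λy_n ⇒ h·k1=z·y_n;  k2=λ(1+14/15z)y_n ⇒ h·k2=z(1+14/15z)y_n
  y_{n+1}/y_n = 1 − 3/16z + 19/16z(1+14/15z) = 1 + z + 133/120z²
  ⇒ R(z) = 1 + z + 133/120z².

Find x<0 with |R(x)|<1.
x=-1.74: |R|=2.6156
R=1: x+133/120x²=0 ⇒ x=−120/133=-0.9023; min R=1−1/(4·133/120)=0.7744>−1
Confirm numerically:
  x=-0.869: |R|=0.96797 <1
  x=-0.732: |R|=0.86187 <1
  x=-0.575: |R|=0.79144 <1
  x=-0.516: |R|=0.77910 <1
  x=-1.501: |R|=1.99608 >1
  x=-1.449: |R|=1.87806 >1
  x=-1.274: |R|=1.52491 >1
Stable set (-0.9023, 0).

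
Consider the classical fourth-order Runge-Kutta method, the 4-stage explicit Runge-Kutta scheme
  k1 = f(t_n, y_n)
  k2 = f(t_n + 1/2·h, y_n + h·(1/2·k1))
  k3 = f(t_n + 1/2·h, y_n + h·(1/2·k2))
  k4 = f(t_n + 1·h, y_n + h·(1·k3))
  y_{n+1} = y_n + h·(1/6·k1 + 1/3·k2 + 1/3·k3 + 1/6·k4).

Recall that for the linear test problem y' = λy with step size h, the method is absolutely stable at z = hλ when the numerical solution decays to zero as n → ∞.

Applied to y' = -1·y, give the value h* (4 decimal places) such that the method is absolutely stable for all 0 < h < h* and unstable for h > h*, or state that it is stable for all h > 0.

With y'=λy (z=hλ):
  order 4, 4-stage ⇒ R(z)=1+z+z^2/2+z^3/6+z^4/24
  (e.g. R(-0.32)=0.72618, |R|=0.72618)

Need |R(x)|<1, x<0.
x=-0.32: |R|=0.7262
|R(-2.9)|=1.1872 |R(-2.55)|=0.6995 |R(-1.06)|=0.3559
Bisect:
  x_lo=-3.1894 |R|=1.8010  x_hi=-0.0799 |R|=0.9232
  mid=-1.63466 |R|=0.27090 →hi
  mid=-2.41204 |R|=0.56843 →hi
  mid=-2.80074 |R|=1.02353 →lo
  mid=-2.60639 |R|=0.76211 →hi
  mid=-2.70356 |R|=0.88361 →hi
  mid=-2.75215 |R|=0.95117 →hi
  mid=-2.77644 |R|=0.98674 →hi
  mid=-2.78859 |R|=1.00498 →lo
  ...
  [-2.78536,-2.78517] ⇒ x*=-2.7853
So |R|<1 on (-2.7853, 0).

(-2.7853,0); λ=-1 ⇒ h* = 2.7853.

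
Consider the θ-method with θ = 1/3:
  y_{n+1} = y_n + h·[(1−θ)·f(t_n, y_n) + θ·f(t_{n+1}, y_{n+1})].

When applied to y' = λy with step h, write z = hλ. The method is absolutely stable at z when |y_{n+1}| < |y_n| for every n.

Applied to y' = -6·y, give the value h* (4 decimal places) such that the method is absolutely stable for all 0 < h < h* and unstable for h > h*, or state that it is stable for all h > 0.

(-6.0000,0); λ=-6 ⇒ h* = (6)/6 = 1.0000.

Set f=λy, z=hλ:
  y_{n+1} = y_n + z·[2/3·y_n + 1/3·y_{n+1}] ⇒ (1 − 1/3z)y_{n+1} = (1 + 2/3z)y_n
  ⇒ R(z) = (1 + 2/3z)/(1 − 1/3z).

Need |R(x)|<1, x<0.
x=-0.94: |R|=0.2843
R=−1: 1+2/3x = −1+1/3x ⇒ -1/3x=2 ⇒ x=2/(-1/3)=-6.0000
Confirm numerically:
  x=-4.573: |R|=0.81157 <1
  x=-3.876: |R|=0.69110 <1
  x=-3.552: |R|=0.62637 <1
  x=-2.917: |R|=0.47896 <1
  x=-6.495: |R|=1.05213 >1
  x=-6.326: |R|=1.03496 >1
  x=-6.281: |R|=1.03028 >1
Interval (-6.0000, 0).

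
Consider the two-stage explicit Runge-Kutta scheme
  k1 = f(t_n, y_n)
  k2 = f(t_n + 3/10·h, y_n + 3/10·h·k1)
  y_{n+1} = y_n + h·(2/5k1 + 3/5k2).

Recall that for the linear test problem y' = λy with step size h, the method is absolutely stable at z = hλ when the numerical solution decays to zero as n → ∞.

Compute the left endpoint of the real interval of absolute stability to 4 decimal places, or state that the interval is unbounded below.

z* = -5.5556.

With y'=λy (z=hλ):
  k1=λy_n ⇒ h·k1=z·y_n;  k2=λ(1+3/10z)y_n ⇒ h·k2=z(1+3/10z)y_n
  y_{n+1}/y_n = 1 + 2/5z + 3/5z(1+3/10z) = 1 + z + 9/50z²
  Hence R(z) = 1 + z + 9/50z².

Find x<0 with |R(x)|<1.
x=-0.49: |R|=0.5532
R=1: x+9/50x²=0 ⇒ x=−50/9=-5.5556; min R=1−1/(4·9/50)=-0.3889>−1
Confirm numerically:
  x=-5.338: |R|=0.79096 <1
  x=-2.412: |R|=0.36481 <1
  x=-2.282: |R|=0.34465 <1
  x=-6.064: |R|=1.55498 >1
  x=-5.928: |R|=1.39741 >1
  x=-5.701: |R|=1.14925 >1
Stable set (-5.5556, 0).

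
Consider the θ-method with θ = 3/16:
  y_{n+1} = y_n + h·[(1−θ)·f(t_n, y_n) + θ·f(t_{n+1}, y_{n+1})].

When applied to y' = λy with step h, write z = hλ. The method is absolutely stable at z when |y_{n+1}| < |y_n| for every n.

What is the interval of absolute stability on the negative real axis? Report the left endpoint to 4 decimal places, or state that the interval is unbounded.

z∈(-3.2000,0).

Test eqn y'=λy, z=hλ:
  y_{n+1} = y_n + z·[13/16·y_n + 3/16·y_{n+1}] ⇒ (1 − 3/16z)y_{n+1} = (1 + 13/16z)y_n
  R(z) = (1 + 13/16z)/(1 − 3/16z).

Solve |R(x)|<1 on ℝ⁻.
x=-0.52: |R|=0.5262
R=−1: 1+13/16x = −1+3/16x ⇒ -5/8x=2 ⇒ x=2/(-5/8)=-3.2000
Confirm numerically:
  x=-2.556: |R|=0.72790 <1
  x=-2.200: |R|=0.55752 <1
  x=-2.009: |R|=0.45930 <1
  x=-1.684: |R|=0.27988 <1
  x=-3.708: |R|=1.18729 >1
  x=-3.280: |R|=1.03096 >1
Interval (-3.2000, 0).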